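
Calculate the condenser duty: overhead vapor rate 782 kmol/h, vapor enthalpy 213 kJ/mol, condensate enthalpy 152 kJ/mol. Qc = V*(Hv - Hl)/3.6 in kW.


Qc = 782 * (213 - 152) / 3.6 = 782 * 61 / 3.6 = 13250

13250 kW


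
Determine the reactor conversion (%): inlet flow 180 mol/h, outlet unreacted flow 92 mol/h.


X = (F_in - F_out) / F_in * 100
Moles reacted = 180 - 92 = 88
X = 88 / 180 * 100
= 0.4889 * 100
= 48.89 %

48.89 %


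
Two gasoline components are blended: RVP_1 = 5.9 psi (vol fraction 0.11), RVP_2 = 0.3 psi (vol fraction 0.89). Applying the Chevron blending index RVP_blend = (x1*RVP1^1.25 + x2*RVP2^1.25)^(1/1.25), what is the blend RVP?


Chevron index: RVP_blend = (sum xi*RVPi^1.25)^(1/1.25)
RVP^1.25 terms: 0.11 * 5.9^1.25 + 0.89 * 0.3^1.25 = 1.20908
RVP_blend = 1.20908^(1/1.25) = 1.164

1.164 psi


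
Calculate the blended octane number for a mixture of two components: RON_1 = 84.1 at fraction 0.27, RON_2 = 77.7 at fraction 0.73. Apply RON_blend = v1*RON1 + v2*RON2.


Linear blending: RON_blend = sum(vi * RONi)
Contribution 1: 0.27 * 84.1 = 22.707
Contribution 2: 0.73 * 77.7 = 56.721
RON_blend = 22.707 + 56.721 = 79.428

79.428


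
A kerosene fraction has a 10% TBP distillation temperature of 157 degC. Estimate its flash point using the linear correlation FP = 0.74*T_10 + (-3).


FP = 0.74 * 157 + (-3) = 113.18

113.18 degC


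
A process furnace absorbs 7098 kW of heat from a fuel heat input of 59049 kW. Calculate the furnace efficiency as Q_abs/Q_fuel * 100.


Furnace efficiency = Q_absorbed / Q_fuel * 100
= 7098 / 59049 * 100 = 12.02

12.02 %


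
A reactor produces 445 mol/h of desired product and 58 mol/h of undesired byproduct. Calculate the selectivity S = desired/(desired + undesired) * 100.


Selectivity = desired / (desired + undesired) * 100
Total products = 445 + 58 = 503 mol/h
S = 445 / 503 * 100
= 0.8847 * 100
= 88.47 %

88.47 %


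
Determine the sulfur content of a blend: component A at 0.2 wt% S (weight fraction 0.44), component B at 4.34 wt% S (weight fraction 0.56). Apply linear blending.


Linear sulfur blending: S_blend = x1*S1 + x2*S2
Contribution 1: 0.44 * 0.2 = 0.088 wt%
Contribution 2: 0.56 * 4.34 = 2.4304 wt%
S_blend = 0.088 + 2.4304 = 2.5184

2.5184 wt%


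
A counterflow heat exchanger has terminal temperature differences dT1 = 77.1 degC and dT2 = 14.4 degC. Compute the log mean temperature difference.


LMTD = (dT1 - dT2) / ln(dT1/dT2)
= (77.1 - 14.4) / ln(77.1 / 14.4) = 62.7 / 1.67788 = 37.37

37.37 degC


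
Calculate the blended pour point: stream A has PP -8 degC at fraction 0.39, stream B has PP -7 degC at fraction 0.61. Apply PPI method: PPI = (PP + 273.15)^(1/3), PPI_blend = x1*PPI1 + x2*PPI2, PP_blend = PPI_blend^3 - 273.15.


PPI_1 = (-8 + 273.15)^(1/3) = 6.42437
PPI_2 = (-7 + 273.15)^(1/3) = 6.432436
PPI_blend = 0.39 * 6.42437 + 0.61 * 6.432436 = 6.42929
PP_blend = 6.42929^3 - 273.15 = 265.7597 - 273.15 = -7.39

-7.39 degC


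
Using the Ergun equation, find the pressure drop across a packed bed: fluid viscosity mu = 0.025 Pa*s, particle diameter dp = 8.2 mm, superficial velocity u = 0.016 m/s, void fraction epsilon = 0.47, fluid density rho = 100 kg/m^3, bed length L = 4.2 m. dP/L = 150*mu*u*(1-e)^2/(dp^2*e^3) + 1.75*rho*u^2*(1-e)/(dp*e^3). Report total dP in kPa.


dp = 8.2 mm = 0.0082 m
Viscous term = 150*0.025*0.016*(1-0.47)^2 / (0.0082^2*0.47^3) = 2414.25
Inertial term = 1.75*100*0.016^2*(1-0.47) / (0.0082*0.47^3) = 27.8899
dP/L = 2414.25 + 27.8899 = 2442.14 Pa/m
dP = 2442.14 * 4.2 / 1000 = 10.26 kPa

10.26 kPa


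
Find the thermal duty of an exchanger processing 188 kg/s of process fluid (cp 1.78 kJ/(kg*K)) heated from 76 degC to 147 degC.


Q = m_dot * cp * delta_T
delta_T = 147 - 76 = 71 K
Q = 188 * 1.78 * 71
= 334.64 * 71
= 23759.44 kW

23759.44 kW


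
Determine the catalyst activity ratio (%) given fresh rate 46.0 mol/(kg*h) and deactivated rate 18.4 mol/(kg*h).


Activity (%) = (rate_used / rate_fresh) * 100
rate_used = 18.4, rate_fresh = 46.0
= (18.4 / 46.0) * 100
= 0.4000 * 100 = 40.00

40.00 %


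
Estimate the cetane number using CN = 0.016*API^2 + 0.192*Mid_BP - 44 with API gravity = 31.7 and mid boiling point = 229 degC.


CN = 0.016 * 31.7^2 + 0.192 * 229 - 44
CN = 16.07824 + 43.968 - 44 = 16.04624

16.04624


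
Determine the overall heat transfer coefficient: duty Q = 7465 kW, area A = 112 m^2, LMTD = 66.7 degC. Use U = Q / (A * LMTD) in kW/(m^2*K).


From Q = U*A*LMTD, U = Q / (A * LMTD)
U = 7465 / (112 * 66.7) = 7465 / 7470.4 = 0.9993

0.9993 kW/(m^2*K)


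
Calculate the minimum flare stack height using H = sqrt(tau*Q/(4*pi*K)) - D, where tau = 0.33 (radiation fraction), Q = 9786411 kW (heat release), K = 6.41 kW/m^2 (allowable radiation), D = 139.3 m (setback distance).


tau*Q/(4*pi*K) = 0.33 * 9786411 / (4 * pi * 6.41) = 40093.1
sqrt(40093.1) = 200.233
H = 200.233 - 139.3 = 60.93

60.93 m


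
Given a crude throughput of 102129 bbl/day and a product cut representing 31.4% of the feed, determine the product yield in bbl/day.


Crude throughput = 102129 bbl/day
Fraction yield = 31.4%
yield = throughput * fraction / 100
yield = 102129 * 31.4 / 100 = 32068.506

32068.506 bbl/day


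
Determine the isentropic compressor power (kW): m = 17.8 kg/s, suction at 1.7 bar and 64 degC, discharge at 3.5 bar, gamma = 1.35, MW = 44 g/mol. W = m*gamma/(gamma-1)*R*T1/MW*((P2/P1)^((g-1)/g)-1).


Isentropic work: W = m*(gamma/(gamma-1))*(R*T1/MW)*((P2/P1)^((gamma-1)/gamma) - 1)
T1 = 64 + 273.15 = 337.15 K
Pressure ratio = 3.5 / 1.7 = 2.05882
Exponent = (1.35 - 1)/1.35 = 0.259259
(P2/P1)^exp - 1 = 2.05882^0.259259 - 1 = 0.205892
W = 17.8 * 1.35 / 0.35 * 8.314 * 337.15 / 44 * 0.205892 = 900.5

900.5 kW


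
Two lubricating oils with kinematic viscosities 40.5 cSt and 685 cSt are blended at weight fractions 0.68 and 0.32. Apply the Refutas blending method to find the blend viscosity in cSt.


Refutas method: VBN_i = 14.534*ln(ln(visc_i + 0.8)) + 10.975, blended linearly by mass fraction; since VBN is linear in VBI_i = ln(ln(visc_i + 0.8)) and the fractions sum to 1, blend VBI directly: visc = exp(exp(VBI_blend)) - 0.8
VBI_1 = ln(ln(40.5 + 0.8)) = 1.31396
VBI_2 = ln(ln(685 + 0.8)) = 1.8765
VBI_blend = 0.68 * 1.31396 + 0.32 * 1.8765 = 1.49397
visc_blend = exp(exp(1.49397)) - 0.8 = 85.23

85.23 cSt


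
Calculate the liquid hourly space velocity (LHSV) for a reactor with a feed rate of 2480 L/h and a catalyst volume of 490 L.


LHSV = volumetric feed rate / catalyst volume
= 2480 L/h / 490 L
= 5.061 h^-1

5.061 h^-1


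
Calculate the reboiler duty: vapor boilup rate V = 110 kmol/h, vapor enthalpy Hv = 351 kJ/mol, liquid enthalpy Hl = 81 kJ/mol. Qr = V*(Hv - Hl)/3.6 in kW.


Qr = 110 * (351 - 81) / 3.6 = 110 * 270 / 3.6 = 8250

8250 kW


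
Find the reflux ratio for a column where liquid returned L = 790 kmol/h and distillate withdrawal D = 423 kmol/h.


Reflux ratio definition: R = L / D (liquid returned / distillate withdrawn)
L = 790 kmol/h, D = 423 kmol/h
R = 790 / 423 = 1.868

1.868


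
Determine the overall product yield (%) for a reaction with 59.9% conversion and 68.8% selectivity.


Overall yield = conversion (%) * selectivity (%) / 100
Conversion = 59.9%, Selectivity = 68.8%
Y = 59.9 * 68.8 / 100
= 41.2112 %

41.2112 %


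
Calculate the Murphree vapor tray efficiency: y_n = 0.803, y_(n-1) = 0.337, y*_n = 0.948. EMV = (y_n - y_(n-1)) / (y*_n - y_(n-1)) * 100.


Murphree vapor efficiency: EMV = (y_n - y_(n-1)) / (y*_n - y_(n-1)) * 100
EMV = (0.803 - 0.337) / (0.948 - 0.337) * 100 = 0.466 / 0.611 * 100 = 76.27

76.27 %


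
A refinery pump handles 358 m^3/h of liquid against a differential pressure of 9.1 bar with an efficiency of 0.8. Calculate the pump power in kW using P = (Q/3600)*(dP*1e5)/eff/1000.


Q = 358 / 3600 = 0.0994444 m^3/s
P = 0.0994444 * (9.1 * 1e5) / 0.8 / 1000 = 113.1

113.1 kW


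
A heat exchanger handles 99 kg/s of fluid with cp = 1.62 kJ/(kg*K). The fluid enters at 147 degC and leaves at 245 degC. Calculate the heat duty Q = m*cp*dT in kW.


Q = m_dot * cp * delta_T
delta_T = 245 - 147 = 98 K
Q = 99 * 1.62 * 98
= 160.38 * 98
= 15717.24 kW

15717.24 kW


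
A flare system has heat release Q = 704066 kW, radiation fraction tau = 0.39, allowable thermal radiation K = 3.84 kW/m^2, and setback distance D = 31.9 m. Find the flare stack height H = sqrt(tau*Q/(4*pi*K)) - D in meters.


tau*Q/(4*pi*K) = 0.39 * 704066 / (4 * pi * 3.84) = 5690.32
sqrt(5690.32) = 75.4342
H = 75.4342 - 31.9 = 43.53

43.53 m


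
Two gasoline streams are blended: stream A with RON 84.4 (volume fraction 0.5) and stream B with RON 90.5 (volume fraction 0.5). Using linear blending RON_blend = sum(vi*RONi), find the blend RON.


Linear blending: RON_blend = sum(vi * RONi)
Contribution 1: 0.5 * 84.4 = 42.2
Contribution 2: 0.5 * 90.5 = 45.25
RON_blend = 42.2 + 45.25 = 87.45

87.45


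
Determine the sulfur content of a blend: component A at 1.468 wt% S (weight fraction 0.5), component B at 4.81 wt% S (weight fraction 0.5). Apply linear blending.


Linear sulfur blending: S_blend = x1*S1 + x2*S2
Contribution 1: 0.5 * 1.468 = 0.734 wt%
Contribution 2: 0.5 * 4.81 = 2.405 wt%
S_blend = 0.734 + 2.405 = 3.139

3.139 wt%


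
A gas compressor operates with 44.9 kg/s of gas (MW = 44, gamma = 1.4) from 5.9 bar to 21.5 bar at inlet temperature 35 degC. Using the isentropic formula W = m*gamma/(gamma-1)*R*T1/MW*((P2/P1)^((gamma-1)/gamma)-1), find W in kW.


Isentropic work: W = m*(gamma/(gamma-1))*(R*T1/MW)*((P2/P1)^((gamma-1)/gamma) - 1)
T1 = 35 + 273.15 = 308.15 K
Pressure ratio = 21.5 / 5.9 = 3.64407
Exponent = (1.4 - 1)/1.4 = 0.285714
(P2/P1)^exp - 1 = 3.64407^0.285714 - 1 = 0.446949
W = 44.9 * 1.4 / 0.4 * 8.314 * 308.15 / 44 * 0.446949 = 4090

4090 kW


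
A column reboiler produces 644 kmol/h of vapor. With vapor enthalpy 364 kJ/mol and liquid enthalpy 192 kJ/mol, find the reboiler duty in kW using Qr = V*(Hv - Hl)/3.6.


Qr = 644 * (364 - 192) / 3.6 = 644 * 172 / 3.6 = 30770

30770 kW


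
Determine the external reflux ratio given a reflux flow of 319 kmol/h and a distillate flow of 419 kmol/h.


Reflux ratio definition: R = L / D (liquid returned / distillate withdrawn)
L = 319 kmol/h, D = 419 kmol/h
R = 319 / 419 = 0.7613

0.7613


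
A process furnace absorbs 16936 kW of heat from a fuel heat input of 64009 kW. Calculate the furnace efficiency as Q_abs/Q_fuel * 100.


Furnace efficiency = Q_absorbed / Q_fuel * 100
= 16936 / 64009 * 100 = 26.46

26.46 %


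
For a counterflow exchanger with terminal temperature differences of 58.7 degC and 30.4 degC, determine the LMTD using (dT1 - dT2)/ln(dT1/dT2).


LMTD = (dT1 - dT2) / ln(dT1/dT2)
= (58.7 - 30.4) / ln(58.7 / 30.4) = 28.3 / 0.657997 = 43.01

43.01 degC


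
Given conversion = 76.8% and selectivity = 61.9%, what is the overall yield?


Overall yield = conversion (%) * selectivity (%) / 100
Conversion = 76.8%, Selectivity = 61.9%
Y = 76.8 * 61.9 / 100
= 47.5392 %

47.5392 %


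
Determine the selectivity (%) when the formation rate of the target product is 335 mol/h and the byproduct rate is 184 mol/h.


Selectivity = desired / (desired + undesired) * 100
Total products = 335 + 184 = 519 mol/h
S = 335 / 519 * 100
= 0.6455 * 100
= 64.55 %

64.55 %


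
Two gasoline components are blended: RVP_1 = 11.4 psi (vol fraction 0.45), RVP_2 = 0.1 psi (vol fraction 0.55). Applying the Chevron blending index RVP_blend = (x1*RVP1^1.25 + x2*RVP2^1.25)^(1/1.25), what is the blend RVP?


Chevron index: RVP_blend = (sum xi*RVPi^1.25)^(1/1.25)
RVP^1.25 terms: 0.45 * 11.4^1.25 + 0.55 * 0.1^1.25 = 9.45728
RVP_blend = 9.45728^(1/1.25) = 6.034

6.034 psi


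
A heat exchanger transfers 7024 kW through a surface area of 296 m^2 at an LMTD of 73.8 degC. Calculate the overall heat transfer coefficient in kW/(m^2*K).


From Q = U*A*LMTD, U = Q / (A * LMTD)
U = 7024 / (296 * 73.8) = 7024 / 21844.8 = 0.3215

0.3215 kW/(m^2*K)


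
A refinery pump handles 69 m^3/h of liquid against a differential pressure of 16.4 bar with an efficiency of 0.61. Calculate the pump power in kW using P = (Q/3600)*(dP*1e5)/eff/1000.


Q = 69 / 3600 = 0.0191667 m^3/s
P = 0.0191667 * (16.4 * 1e5) / 0.61 / 1000 = 51.53

51.53 kW


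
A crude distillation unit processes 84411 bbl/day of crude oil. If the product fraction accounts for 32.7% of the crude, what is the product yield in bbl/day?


Crude throughput = 84411 bbl/day
Fraction yield = 32.7%
yield = throughput * fraction / 100
yield = 84411 * 32.7 / 100 = 27602.397

27602.397 bbl/day


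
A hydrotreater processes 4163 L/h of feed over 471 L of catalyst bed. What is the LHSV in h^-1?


LHSV = volumetric feed rate / catalyst volume
= 4163 L/h / 471 L
= 8.839 h^-1

8.839 h^-1


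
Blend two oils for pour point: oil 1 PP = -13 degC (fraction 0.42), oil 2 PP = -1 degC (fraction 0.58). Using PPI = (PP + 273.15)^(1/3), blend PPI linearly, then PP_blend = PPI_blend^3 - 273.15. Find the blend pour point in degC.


PPI_1 = (-13 + 273.15)^(1/3) = 6.383731
PPI_2 = (-1 + 273.15)^(1/3) = 6.480414
PPI_blend = 0.42 * 6.383731 + 0.58 * 6.480414 = 6.439807
PP_blend = 6.439807^3 - 273.15 = 267.066 - 273.15 = -6.08

-6.08 degC


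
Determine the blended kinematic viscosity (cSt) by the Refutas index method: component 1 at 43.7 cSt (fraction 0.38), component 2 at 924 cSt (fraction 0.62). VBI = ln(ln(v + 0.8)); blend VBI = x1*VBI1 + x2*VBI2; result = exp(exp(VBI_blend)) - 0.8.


Refutas method: VBN_i = 14.534*ln(ln(visc_i + 0.8)) + 10.975, blended linearly by mass fraction; since VBN is linear in VBI_i = ln(ln(visc_i + 0.8)) and the fractions sum to 1, blend VBI directly: visc = exp(exp(VBI_blend)) - 0.8
VBI_1 = ln(ln(43.7 + 0.8)) = 1.33381
VBI_2 = ln(ln(924 + 0.8)) = 1.92126
VBI_blend = 0.38 * 1.33381 + 0.62 * 1.92126 = 1.69803
visc_blend = exp(exp(1.69803)) - 0.8 = 235.0

235.0 cSt


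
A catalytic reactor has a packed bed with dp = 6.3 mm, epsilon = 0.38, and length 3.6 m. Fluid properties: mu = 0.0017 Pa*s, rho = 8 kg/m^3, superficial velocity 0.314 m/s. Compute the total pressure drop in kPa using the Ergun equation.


dp = 6.3 mm = 0.0063 m
Viscous term = 150*0.0017*0.314*(1-0.38)^2 / (0.0063^2*0.38^3) = 14132.6
Inertial term = 1.75*8*0.314^2*(1-0.38) / (0.0063*0.38^3) = 2475.64
dP/L = 14132.6 + 2475.64 = 16608.2 Pa/m
dP = 16608.2 * 3.6 / 1000 = 59.79 kPa

59.79 kPa


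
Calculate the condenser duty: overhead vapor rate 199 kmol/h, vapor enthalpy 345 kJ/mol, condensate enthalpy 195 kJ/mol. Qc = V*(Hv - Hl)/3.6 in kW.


Qc = 199 * (345 - 195) / 3.6 = 199 * 150 / 3.6 = 8292

8292 kW


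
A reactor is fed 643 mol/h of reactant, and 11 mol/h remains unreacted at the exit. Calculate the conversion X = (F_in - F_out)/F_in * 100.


X = (F_in - F_out) / F_in * 100
Moles reacted = 643 - 11 = 632
X = 632 / 643 * 100
= 0.9829 * 100
= 98.29 %

98.29 %


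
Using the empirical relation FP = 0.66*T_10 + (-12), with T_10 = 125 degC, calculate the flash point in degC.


FP = 0.66 * 125 + (-12) = 70.5

70.5 degC


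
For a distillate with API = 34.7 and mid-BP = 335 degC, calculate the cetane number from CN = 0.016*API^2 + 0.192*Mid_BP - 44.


CN = 0.016 * 34.7^2 + 0.192 * 335 - 44
CN = 19.26544 + 64.32 - 44 = 39.58544

39.58544


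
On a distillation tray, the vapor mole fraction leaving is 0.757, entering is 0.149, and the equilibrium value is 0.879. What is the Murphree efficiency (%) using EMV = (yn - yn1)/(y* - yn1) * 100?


Murphree vapor efficiency: EMV = (y_n - y_(n-1)) / (y*_n - y_(n-1)) * 100
EMV = (0.757 - 0.149) / (0.879 - 0.149) * 100 = 0.608 / 0.73 * 100 = 83.29

83.29 %


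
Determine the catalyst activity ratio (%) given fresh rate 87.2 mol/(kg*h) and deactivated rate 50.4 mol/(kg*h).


Activity (%) = (rate_used / rate_fresh) * 100
rate_used = 50.4, rate_fresh = 87.2
= (50.4 / 87.2) * 100
= 0.5780 * 100 = 57.80

57.80 %


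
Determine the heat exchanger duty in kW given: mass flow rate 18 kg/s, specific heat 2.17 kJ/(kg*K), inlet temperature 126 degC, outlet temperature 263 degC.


Q = m_dot * cp * delta_T
delta_T = 263 - 126 = 137 K
Q = 18 * 2.17 * 137
= 39.06 * 137
= 5351.22 kW

5351.22 kW


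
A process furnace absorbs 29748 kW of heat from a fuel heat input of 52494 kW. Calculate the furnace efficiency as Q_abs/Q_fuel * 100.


Furnace efficiency = Q_absorbed / Q_fuel * 100
= 29748 / 52494 * 100 = 56.67

56.67 %


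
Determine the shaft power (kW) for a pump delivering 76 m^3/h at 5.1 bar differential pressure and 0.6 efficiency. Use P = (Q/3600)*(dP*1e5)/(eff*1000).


Q = 76 / 3600 = 0.0211111 m^3/s
P = 0.0211111 * (5.1 * 1e5) / 0.6 / 1000 = 17.94

17.94 kW


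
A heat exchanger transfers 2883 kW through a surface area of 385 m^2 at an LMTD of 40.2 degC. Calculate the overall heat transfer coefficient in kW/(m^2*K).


From Q = U*A*LMTD, U = Q / (A * LMTD)
U = 2883 / (385 * 40.2) = 2883 / 15477 = 0.1863

0.1863 kW/(m^2*K)


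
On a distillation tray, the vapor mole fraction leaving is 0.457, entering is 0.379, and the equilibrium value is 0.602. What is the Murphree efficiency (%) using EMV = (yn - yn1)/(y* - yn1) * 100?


Murphree vapor efficiency: EMV = (y_n - y_(n-1)) / (y*_n - y_(n-1)) * 100
EMV = (0.457 - 0.379) / (0.602 - 0.379) * 100 = 0.078 / 0.223 * 100 = 34.98

34.98 %


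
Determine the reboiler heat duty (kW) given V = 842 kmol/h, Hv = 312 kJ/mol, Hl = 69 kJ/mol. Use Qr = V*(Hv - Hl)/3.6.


Qr = 842 * (312 - 69) / 3.6 = 842 * 243 / 3.6 = 56840

56840 kW


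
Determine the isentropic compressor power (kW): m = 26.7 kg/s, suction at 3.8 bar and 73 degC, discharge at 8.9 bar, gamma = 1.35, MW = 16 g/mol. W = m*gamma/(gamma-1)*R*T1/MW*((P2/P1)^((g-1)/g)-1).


Isentropic work: W = m*(gamma/(gamma-1))*(R*T1/MW)*((P2/P1)^((gamma-1)/gamma) - 1)
T1 = 73 + 273.15 = 346.15 K
Pressure ratio = 8.9 / 3.8 = 2.34211
Exponent = (1.35 - 1)/1.35 = 0.259259
(P2/P1)^exp - 1 = 2.34211^0.259259 - 1 = 0.246878
W = 26.7 * 1.35 / 0.35 * 8.314 * 346.15 / 16 * 0.246878 = 4573

4573 kW


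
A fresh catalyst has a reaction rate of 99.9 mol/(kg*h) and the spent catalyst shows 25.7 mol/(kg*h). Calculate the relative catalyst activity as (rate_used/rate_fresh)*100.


Activity (%) = (rate_used / rate_fresh) * 100
rate_used = 25.7, rate_fresh = 99.9
= (25.7 / 99.9) * 100
= 0.2573 * 100 = 25.73

25.73 %


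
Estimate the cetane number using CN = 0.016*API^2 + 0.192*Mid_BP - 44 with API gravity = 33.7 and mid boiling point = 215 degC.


CN = 0.016 * 33.7^2 + 0.192 * 215 - 44
CN = 18.17104 + 41.28 - 44 = 15.45104

15.45104


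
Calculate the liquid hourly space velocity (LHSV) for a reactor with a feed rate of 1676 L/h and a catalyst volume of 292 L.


LHSV = volumetric feed rate / catalyst volume
= 1676 L/h / 292 L
= 5.740 h^-1

5.740 h^-1


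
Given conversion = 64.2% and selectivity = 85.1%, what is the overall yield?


Overall yield = conversion (%) * selectivity (%) / 100
Conversion = 64.2%, Selectivity = 85.1%
Y = 64.2 * 85.1 / 100
= 54.6342 %

54.6342 %


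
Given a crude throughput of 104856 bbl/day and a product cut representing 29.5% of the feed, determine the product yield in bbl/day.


Crude throughput = 104856 bbl/day
Fraction yield = 29.5%
yield = throughput * fraction / 100
yield = 104856 * 29.5 / 100 = 30932.52

30932.52 bbl/day


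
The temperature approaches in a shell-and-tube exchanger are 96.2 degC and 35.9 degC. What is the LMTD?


LMTD = (dT1 - dT2) / ln(dT1/dT2)
= (96.2 - 35.9) / ln(96.2 / 35.9) = 60.3 / 0.985692 = 61.18

61.18 degC


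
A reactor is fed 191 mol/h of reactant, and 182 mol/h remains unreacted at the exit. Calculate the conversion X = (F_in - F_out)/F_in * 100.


X = (F_in - F_out) / F_in * 100
Moles reacted = 191 - 182 = 9
X = 9 / 191 * 100
= 0.04712 * 100
= 4.712 %

4.712 %


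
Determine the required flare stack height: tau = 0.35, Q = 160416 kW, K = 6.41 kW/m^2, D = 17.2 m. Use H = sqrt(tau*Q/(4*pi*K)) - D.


tau*Q/(4*pi*K) = 0.35 * 160416 / (4 * pi * 6.41) = 697.024
sqrt(697.024) = 26.4012
H = 26.4012 - 17.2 = 9.201

9.201 m


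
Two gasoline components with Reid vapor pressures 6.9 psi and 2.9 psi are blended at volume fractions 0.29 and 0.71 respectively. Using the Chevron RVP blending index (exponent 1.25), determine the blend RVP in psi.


Chevron index: RVP_blend = (sum xi*RVPi^1.25)^(1/1.25)
RVP^1.25 terms: 0.29 * 6.9^1.25 + 0.71 * 2.9^1.25 = 5.93002
RVP_blend = 5.93002^(1/1.25) = 4.154

4.154 psi


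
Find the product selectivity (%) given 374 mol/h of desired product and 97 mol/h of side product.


Selectivity = desired / (desired + undesired) * 100
Total products = 374 + 97 = 471 mol/h
S = 374 / 471 * 100
= 0.7941 * 100
= 79.41 %

79.41 %


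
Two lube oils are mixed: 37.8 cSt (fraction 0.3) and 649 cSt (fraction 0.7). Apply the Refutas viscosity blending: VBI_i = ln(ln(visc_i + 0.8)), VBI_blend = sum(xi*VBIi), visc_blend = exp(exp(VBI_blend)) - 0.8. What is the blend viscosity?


Refutas method: VBN_i = 14.534*ln(ln(visc_i + 0.8)) + 10.975, blended linearly by mass fraction; since VBN is linear in VBI_i = ln(ln(visc_i + 0.8)) and the fractions sum to 1, blend VBI directly: visc = exp(exp(VBI_blend)) - 0.8
VBI_1 = ln(ln(37.8 + 0.8)) = 1.29562
VBI_2 = ln(ln(649 + 0.8)) = 1.86821
VBI_blend = 0.3 * 1.29562 + 0.7 * 1.86821 = 1.69643
visc_blend = exp(exp(1.69643)) - 0.8 = 233.0

233.0 cSt


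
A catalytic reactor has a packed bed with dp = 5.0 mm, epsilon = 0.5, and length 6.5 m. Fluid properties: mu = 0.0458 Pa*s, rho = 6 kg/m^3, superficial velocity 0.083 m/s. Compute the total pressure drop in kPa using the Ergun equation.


dp = 5.0 mm = 0.005 m
Viscous term = 150*0.0458*0.083*(1-0.5)^2 / (0.005^2*0.5^3) = 45616.8
Inertial term = 1.75*6*0.083^2*(1-0.5) / (0.005*0.5^3) = 57.8676
dP/L = 45616.8 + 57.8676 = 45674.7 Pa/m
dP = 45674.7 * 6.5 / 1000 = 296.9 kPa

296.9 kPa


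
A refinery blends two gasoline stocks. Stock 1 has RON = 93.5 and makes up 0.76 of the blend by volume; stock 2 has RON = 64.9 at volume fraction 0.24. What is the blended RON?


Linear blending: RON_blend = sum(vi * RONi)
Contribution 1: 0.76 * 93.5 = 71.06
Contribution 2: 0.24 * 64.9 = 15.576
RON_blend = 71.06 + 15.576 = 86.636

86.636


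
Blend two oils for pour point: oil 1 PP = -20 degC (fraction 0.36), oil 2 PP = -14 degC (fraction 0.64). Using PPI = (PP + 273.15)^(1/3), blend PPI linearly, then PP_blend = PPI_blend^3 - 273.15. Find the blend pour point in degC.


PPI_1 = (-20 + 273.15)^(1/3) = 6.325953
PPI_2 = (-14 + 273.15)^(1/3) = 6.375541
PPI_blend = 0.36 * 6.325953 + 0.64 * 6.375541 = 6.357689
PP_blend = 6.357689^3 - 273.15 = 256.9791 - 273.15 = -16.17

-16.17 degC


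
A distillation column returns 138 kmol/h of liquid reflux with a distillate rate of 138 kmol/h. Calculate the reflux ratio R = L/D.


Reflux ratio definition: R = L / D (liquid returned / distillate withdrawn)
L = 138 kmol/h, D = 138 kmol/h
R = 138 / 138 = 1.000

1.000


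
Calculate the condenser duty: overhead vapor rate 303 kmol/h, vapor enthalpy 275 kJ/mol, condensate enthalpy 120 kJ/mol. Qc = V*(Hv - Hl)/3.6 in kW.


Qc = 303 * (275 - 120) / 3.6 = 303 * 155 / 3.6 = 13050

13050 kW


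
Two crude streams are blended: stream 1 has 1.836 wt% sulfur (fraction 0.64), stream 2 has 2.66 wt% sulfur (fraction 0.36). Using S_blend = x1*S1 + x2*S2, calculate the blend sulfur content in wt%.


Linear sulfur blending: S_blend = x1*S1 + x2*S2
Contribution 1: 0.64 * 1.836 = 1.17504 wt%
Contribution 2: 0.36 * 2.66 = 0.9576 wt%
S_blend = 1.17504 + 0.9576 = 2.13264

2.13264 wt%


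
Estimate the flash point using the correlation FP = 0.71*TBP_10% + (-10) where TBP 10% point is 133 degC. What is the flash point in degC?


FP = 0.71 * 133 + (-10) = 84.43

84.43 degC


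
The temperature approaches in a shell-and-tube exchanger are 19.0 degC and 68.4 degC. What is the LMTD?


LMTD = (dT1 - dT2) / ln(dT1/dT2)
= (19.0 - 68.4) / ln(19.0 / 68.4) = -49.4 / -1.28093 = 38.57

38.57 degC


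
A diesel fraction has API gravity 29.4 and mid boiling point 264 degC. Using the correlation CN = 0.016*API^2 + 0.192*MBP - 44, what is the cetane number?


CN = 0.016 * 29.4^2 + 0.192 * 264 - 44
CN = 13.82976 + 50.688 - 44 = 20.51776

20.51776


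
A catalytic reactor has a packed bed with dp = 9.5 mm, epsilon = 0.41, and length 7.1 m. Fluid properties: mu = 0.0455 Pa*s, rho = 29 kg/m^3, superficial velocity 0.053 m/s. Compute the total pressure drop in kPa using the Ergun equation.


dp = 9.5 mm = 0.0095 m
Viscous term = 150*0.0455*0.053*(1-0.41)^2 / (0.0095^2*0.41^3) = 20243.4
Inertial term = 1.75*29*0.053^2*(1-0.41) / (0.0095*0.41^3) = 128.459
dP/L = 20243.4 + 128.459 = 20371.9 Pa/m
dP = 20371.9 * 7.1 / 1000 = 144.6 kPa

144.6 kPa


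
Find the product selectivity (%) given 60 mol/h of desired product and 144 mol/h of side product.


Selectivity = desired / (desired + undesired) * 100
Total products = 60 + 144 = 204 mol/h
S = 60 / 204 * 100
= 0.2941 * 100
= 29.41 %

29.41 %


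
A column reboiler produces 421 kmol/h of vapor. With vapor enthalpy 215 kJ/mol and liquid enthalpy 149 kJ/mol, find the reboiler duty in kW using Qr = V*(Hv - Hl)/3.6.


Qr = 421 * (215 - 149) / 3.6 = 421 * 66 / 3.6 = 7718

7718 kW


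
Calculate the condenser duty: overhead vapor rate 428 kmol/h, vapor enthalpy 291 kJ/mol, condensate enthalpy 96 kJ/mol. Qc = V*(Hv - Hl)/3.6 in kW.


Qc = 428 * (291 - 96) / 3.6 = 428 * 195 / 3.6 = 23180

23180 kW


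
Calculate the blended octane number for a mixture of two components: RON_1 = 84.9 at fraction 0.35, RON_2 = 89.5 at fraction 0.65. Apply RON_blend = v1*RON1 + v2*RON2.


Linear blending: RON_blend = sum(vi * RONi)
Contribution 1: 0.35 * 84.9 = 29.715
Contribution 2: 0.65 * 89.5 = 58.175
RON_blend = 29.715 + 58.175 = 87.89

87.89


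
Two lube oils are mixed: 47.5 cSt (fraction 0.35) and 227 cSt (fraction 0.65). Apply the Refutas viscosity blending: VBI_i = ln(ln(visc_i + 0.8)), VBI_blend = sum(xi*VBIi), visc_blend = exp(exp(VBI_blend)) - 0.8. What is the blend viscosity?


Refutas method: VBN_i = 14.534*ln(ln(visc_i + 0.8)) + 10.975, blended linearly by mass fraction; since VBN is linear in VBI_i = ln(ln(visc_i + 0.8)) and the fractions sum to 1, blend VBI directly: visc = exp(exp(VBI_blend)) - 0.8
VBI_1 = ln(ln(47.5 + 0.8)) = 1.35517
VBI_2 = ln(ln(227 + 0.8)) = 1.69166
VBI_blend = 0.35 * 1.35517 + 0.65 * 1.69166 = 1.57389
visc_blend = exp(exp(1.57389)) - 0.8 = 123.8

123.8 cSt


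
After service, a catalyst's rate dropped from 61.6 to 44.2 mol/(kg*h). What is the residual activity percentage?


Activity (%) = (rate_used / rate_fresh) * 100
rate_used = 44.2, rate_fresh = 61.6
= (44.2 / 61.6) * 100
= 0.7175 * 100 = 71.75

71.75 %


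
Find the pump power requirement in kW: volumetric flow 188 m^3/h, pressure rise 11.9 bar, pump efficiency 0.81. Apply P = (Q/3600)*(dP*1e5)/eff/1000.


Q = 188 / 3600 = 0.0522222 m^3/s
P = 0.0522222 * (11.9 * 1e5) / 0.81 / 1000 = 76.72

76.72 kW


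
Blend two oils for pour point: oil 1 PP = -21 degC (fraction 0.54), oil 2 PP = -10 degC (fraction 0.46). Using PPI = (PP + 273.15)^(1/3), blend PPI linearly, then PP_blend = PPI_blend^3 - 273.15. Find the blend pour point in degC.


PPI_1 = (-21 + 273.15)^(1/3) = 6.317613
PPI_2 = (-10 + 273.15)^(1/3) = 6.408176
PPI_blend = 0.54 * 6.317613 + 0.46 * 6.408176 = 6.359272
PP_blend = 6.359272^3 - 273.15 = 257.1711 - 273.15 = -15.98

-15.98 degC


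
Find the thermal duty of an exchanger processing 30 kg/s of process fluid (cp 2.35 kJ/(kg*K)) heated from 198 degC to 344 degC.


Q = m_dot * cp * delta_T
delta_T = 344 - 198 = 146 K
Q = 30 * 2.35 * 146
= 70.5 * 146
= 10293 kW

10293 kW


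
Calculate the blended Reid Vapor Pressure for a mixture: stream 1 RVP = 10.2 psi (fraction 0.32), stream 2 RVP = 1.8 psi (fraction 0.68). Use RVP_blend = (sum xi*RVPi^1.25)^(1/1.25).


Chevron index: RVP_blend = (sum xi*RVPi^1.25)^(1/1.25)
RVP^1.25 terms: 0.32 * 10.2^1.25 + 0.68 * 1.8^1.25 = 7.25086
RVP_blend = 7.25086^(1/1.25) = 4.879

4.879 psi


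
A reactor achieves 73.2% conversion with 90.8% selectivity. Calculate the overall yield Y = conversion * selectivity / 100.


Overall yield = conversion (%) * selectivity (%) / 100
Conversion = 73.2%, Selectivity = 90.8%
Y = 73.2 * 90.8 / 100
= 66.4656 %

66.4656 %


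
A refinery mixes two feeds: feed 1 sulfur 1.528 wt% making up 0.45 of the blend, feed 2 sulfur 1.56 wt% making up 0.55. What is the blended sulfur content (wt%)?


Linear sulfur blending: S_blend = x1*S1 + x2*S2
Contribution 1: 0.45 * 1.528 = 0.6876 wt%
Contribution 2: 0.55 * 1.56 = 0.858 wt%
S_blend = 0.6876 + 0.858 = 1.5456

1.5456 wt%


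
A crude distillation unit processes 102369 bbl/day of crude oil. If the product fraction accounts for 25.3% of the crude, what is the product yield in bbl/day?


Crude throughput = 102369 bbl/day
Fraction yield = 25.3%
yield = throughput * fraction / 100
yield = 102369 * 25.3 / 100 = 25899.357

25899.357 bbl/day


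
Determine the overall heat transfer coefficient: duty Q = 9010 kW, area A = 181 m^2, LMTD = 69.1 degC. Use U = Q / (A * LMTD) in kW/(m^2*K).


From Q = U*A*LMTD, U = Q / (A * LMTD)
U = 9010 / (181 * 69.1) = 9010 / 12507.1 = 0.7204

0.7204 kW/(m^2*K)


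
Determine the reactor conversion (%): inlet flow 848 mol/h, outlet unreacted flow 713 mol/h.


X = (F_in - F_out) / F_in * 100
Moles reacted = 848 - 713 = 135
X = 135 / 848 * 100
= 0.1592 * 100
= 15.92 %

15.92 %


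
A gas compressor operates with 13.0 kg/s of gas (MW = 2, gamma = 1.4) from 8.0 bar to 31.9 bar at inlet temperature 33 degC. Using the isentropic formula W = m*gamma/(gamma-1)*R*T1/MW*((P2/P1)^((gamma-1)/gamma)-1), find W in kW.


Isentropic work: W = m*(gamma/(gamma-1))*(R*T1/MW)*((P2/P1)^((gamma-1)/gamma) - 1)
T1 = 33 + 273.15 = 306.15 K
Pressure ratio = 31.9 / 8.0 = 3.9875
Exponent = (1.4 - 1)/1.4 = 0.285714
(P2/P1)^exp - 1 = 3.9875^0.285714 - 1 = 0.484665
W = 13.0 * 1.4 / 0.4 * 8.314 * 306.15 / 2 * 0.484665 = 28070

28070 kW


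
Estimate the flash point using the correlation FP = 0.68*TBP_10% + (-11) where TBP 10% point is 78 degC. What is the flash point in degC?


FP = 0.68 * 78 + (-11) = 42.04

42.04 degC


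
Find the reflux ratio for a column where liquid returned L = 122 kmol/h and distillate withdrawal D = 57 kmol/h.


Reflux ratio definition: R = L / D (liquid returned / distillate withdrawn)
L = 122 kmol/h, D = 57 kmol/h
R = 122 / 57 = 2.140

2.140


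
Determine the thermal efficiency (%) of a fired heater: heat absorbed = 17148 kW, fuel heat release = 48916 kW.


Furnace efficiency = Q_absorbed / Q_fuel * 100
= 17148 / 48916 * 100 = 35.06

35.06 %


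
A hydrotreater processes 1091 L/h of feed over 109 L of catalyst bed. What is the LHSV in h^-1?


LHSV = volumetric feed rate / catalyst volume
= 1091 L/h / 109 L
= 10.01 h^-1

10.01 h^-1


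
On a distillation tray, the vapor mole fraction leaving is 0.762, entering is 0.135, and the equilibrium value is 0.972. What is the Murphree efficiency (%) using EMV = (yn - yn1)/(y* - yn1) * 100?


Murphree vapor efficiency: EMV = (y_n - y_(n-1)) / (y*_n - y_(n-1)) * 100
EMV = (0.762 - 0.135) / (0.972 - 0.135) * 100 = 0.627 / 0.837 * 100 = 74.91

74.91 %


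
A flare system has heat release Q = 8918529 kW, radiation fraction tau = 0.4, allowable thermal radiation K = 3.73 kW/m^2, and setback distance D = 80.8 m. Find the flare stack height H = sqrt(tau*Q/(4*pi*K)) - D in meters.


tau*Q/(4*pi*K) = 0.4 * 8918529 / (4 * pi * 3.73) = 76108.7
sqrt(76108.7) = 275.878
H = 275.878 - 80.8 = 195.1

195.1 m


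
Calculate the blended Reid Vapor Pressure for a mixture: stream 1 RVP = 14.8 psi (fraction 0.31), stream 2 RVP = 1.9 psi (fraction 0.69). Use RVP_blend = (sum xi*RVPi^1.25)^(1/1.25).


Chevron index: RVP_blend = (sum xi*RVPi^1.25)^(1/1.25)
RVP^1.25 terms: 0.31 * 14.8^1.25 + 0.69 * 1.9^1.25 = 10.5381
RVP_blend = 10.5381^(1/1.25) = 6.580

6.580 psi


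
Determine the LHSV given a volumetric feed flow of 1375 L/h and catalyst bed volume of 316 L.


LHSV = volumetric feed rate / catalyst volume
= 1375 L/h / 316 L
= 4.351 h^-1

4.351 h^-1


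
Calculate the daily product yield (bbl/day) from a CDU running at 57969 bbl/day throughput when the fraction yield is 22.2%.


Crude throughput = 57969 bbl/day
Fraction yield = 22.2%
yield = throughput * fraction / 100
yield = 57969 * 22.2 / 100 = 12869.118

12869.118 bbl/day


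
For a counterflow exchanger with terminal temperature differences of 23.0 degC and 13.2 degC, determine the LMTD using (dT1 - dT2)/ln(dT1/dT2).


LMTD = (dT1 - dT2) / ln(dT1/dT2)
= (23.0 - 13.2) / ln(23.0 / 13.2) = 9.8 / 0.555277 = 17.65

17.65 degC


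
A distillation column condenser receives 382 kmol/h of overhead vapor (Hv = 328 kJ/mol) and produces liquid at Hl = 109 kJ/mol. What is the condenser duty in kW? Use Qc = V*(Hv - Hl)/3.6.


Qc = 382 * (328 - 109) / 3.6 = 382 * 219 / 3.6 = 23240

23240 kW


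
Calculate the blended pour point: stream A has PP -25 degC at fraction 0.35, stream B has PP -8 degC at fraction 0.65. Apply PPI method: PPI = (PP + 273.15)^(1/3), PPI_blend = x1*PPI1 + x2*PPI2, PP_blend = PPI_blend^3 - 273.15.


PPI_1 = (-25 + 273.15)^(1/3) = 6.284028
PPI_2 = (-8 + 273.15)^(1/3) = 6.42437
PPI_blend = 0.35 * 6.284028 + 0.65 * 6.42437 = 6.37525
PP_blend = 6.37525^3 - 273.15 = 259.1145 - 273.15 = -14.04

-14.04 degC


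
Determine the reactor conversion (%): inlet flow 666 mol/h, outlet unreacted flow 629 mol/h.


X = (F_in - F_out) / F_in * 100
Moles reacted = 666 - 629 = 37
X = 37 / 666 * 100
= 0.05556 * 100
= 5.556 %

5.556 %


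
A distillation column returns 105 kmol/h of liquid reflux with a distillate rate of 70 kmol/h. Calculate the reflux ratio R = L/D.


Reflux ratio definition: R = L / D (liquid returned / distillate withdrawn)
L = 105 kmol/h, D = 70 kmol/h
R = 105 / 70 = 1.500

1.500


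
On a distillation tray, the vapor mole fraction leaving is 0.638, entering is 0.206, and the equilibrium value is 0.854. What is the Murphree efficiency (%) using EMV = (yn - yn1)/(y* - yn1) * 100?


Murphree vapor efficiency: EMV = (y_n - y_(n-1)) / (y*_n - y_(n-1)) * 100
EMV = (0.638 - 0.206) / (0.854 - 0.206) * 100 = 0.432 / 0.648 * 100 = 66.67

66.67 %


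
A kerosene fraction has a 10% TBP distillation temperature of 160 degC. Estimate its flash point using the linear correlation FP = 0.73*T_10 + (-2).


FP = 0.73 * 160 + (-2) = 114.8

114.8 degC


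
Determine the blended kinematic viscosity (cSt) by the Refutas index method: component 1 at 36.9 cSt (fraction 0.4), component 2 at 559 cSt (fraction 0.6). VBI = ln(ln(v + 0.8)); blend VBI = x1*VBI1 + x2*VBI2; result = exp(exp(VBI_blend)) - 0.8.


Refutas method: VBN_i = 14.534*ln(ln(visc_i + 0.8)) + 10.975, blended linearly by mass fraction; since VBN is linear in VBI_i = ln(ln(visc_i + 0.8)) and the fractions sum to 1, blend VBI directly: visc = exp(exp(VBI_blend)) - 0.8
VBI_1 = ln(ln(36.9 + 0.8)) = 1.28914
VBI_2 = ln(ln(559 + 0.8)) = 1.84492
VBI_blend = 0.4 * 1.28914 + 0.6 * 1.84492 = 1.62261
visc_blend = exp(exp(1.62261)) - 0.8 = 157.8

157.8 cSt


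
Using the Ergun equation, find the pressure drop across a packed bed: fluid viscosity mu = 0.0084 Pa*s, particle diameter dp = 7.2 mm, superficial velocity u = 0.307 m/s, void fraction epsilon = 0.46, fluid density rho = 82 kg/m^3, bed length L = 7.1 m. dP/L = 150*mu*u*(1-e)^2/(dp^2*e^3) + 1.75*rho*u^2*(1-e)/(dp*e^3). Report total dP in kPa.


dp = 7.2 mm = 0.0072 m
Viscous term = 150*0.0084*0.307*(1-0.46)^2 / (0.0072^2*0.46^3) = 22354.1
Inertial term = 1.75*82*0.307^2*(1-0.46) / (0.0072*0.46^3) = 10421.2
dP/L = 22354.1 + 10421.2 = 32775.3 Pa/m
dP = 32775.3 * 7.1 / 1000 = 232.7 kPa

232.7 kPa


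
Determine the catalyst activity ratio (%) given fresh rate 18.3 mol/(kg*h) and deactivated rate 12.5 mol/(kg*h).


Activity (%) = (rate_used / rate_fresh) * 100
rate_used = 12.5, rate_fresh = 18.3
= (12.5 / 18.3) * 100
= 0.6831 * 100 = 68.31

68.31 %


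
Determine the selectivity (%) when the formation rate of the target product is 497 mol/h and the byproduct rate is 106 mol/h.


Selectivity = desired / (desired + undesired) * 100
Total products = 497 + 106 = 603 mol/h
S = 497 / 603 * 100
= 0.8242 * 100
= 82.42 %

82.42 %


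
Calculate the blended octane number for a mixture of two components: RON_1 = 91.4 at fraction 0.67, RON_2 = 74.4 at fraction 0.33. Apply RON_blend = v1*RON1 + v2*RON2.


Linear blending: RON_blend = sum(vi * RONi)
Contribution 1: 0.67 * 91.4 = 61.238
Contribution 2: 0.33 * 74.4 = 24.552
RON_blend = 61.238 + 24.552 = 85.79

85.79


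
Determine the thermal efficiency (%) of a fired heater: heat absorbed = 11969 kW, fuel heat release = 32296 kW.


Furnace efficiency = Q_absorbed / Q_fuel * 100
= 11969 / 32296 * 100 = 37.06

37.06 %


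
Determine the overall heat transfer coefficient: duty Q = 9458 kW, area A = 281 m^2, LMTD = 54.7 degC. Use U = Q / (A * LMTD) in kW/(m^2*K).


From Q = U*A*LMTD, U = Q / (A * LMTD)
U = 9458 / (281 * 54.7) = 9458 / 15370.7 = 0.6153

0.6153 kW/(m^2*K)


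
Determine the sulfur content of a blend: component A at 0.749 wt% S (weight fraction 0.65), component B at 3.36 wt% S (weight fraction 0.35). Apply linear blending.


Linear sulfur blending: S_blend = x1*S1 + x2*S2
Contribution 1: 0.65 * 0.749 = 0.48685 wt%
Contribution 2: 0.35 * 3.36 = 1.176 wt%
S_blend = 0.48685 + 1.176 = 1.66285

1.66285 wt%


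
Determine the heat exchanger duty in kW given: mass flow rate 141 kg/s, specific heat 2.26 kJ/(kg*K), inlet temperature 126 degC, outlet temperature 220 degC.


Q = m_dot * cp * delta_T
delta_T = 220 - 126 = 94 K
Q = 141 * 2.26 * 94
= 318.66 * 94
= 29954.04 kW

29954.04 kW


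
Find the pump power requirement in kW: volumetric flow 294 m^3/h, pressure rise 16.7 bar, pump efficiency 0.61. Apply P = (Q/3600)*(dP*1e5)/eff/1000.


Q = 294 / 3600 = 0.0816667 m^3/s
P = 0.0816667 * (16.7 * 1e5) / 0.61 / 1000 = 223.6

223.6 kW


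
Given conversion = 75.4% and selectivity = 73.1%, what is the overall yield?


Overall yield = conversion (%) * selectivity (%) / 100
Conversion = 75.4%, Selectivity = 73.1%
Y = 75.4 * 73.1 / 100
= 55.1174 %

55.1174 %


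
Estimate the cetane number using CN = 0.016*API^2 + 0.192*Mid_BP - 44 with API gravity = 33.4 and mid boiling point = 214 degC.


CN = 0.016 * 33.4^2 + 0.192 * 214 - 44
CN = 17.84896 + 41.088 - 44 = 14.93696

14.93696


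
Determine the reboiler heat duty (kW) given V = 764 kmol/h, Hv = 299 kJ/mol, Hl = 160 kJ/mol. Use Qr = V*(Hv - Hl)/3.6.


Qr = 764 * (299 - 160) / 3.6 = 764 * 139 / 3.6 = 29500

29500 kW


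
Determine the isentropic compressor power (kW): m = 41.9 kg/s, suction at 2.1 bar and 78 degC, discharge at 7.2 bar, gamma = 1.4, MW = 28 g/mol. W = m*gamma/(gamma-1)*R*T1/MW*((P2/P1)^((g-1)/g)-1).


Isentropic work: W = m*(gamma/(gamma-1))*(R*T1/MW)*((P2/P1)^((gamma-1)/gamma) - 1)
T1 = 78 + 273.15 = 351.15 K
Pressure ratio = 7.2 / 2.1 = 3.42857
Exponent = (1.4 - 1)/1.4 = 0.285714
(P2/P1)^exp - 1 = 3.42857^0.285714 - 1 = 0.421966
W = 41.9 * 1.4 / 0.4 * 8.314 * 351.15 / 28 * 0.421966 = 6452

6452 kW


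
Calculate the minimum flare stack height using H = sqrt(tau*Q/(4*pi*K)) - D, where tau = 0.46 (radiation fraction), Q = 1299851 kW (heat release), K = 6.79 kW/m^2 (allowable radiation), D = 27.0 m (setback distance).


tau*Q/(4*pi*K) = 0.46 * 1299851 / (4 * pi * 6.79) = 7007.64
sqrt(7007.64) = 83.7116
H = 83.7116 - 27.0 = 56.71

56.71 m


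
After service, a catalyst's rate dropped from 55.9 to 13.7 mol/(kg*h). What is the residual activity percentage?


Activity (%) = (rate_used / rate_fresh) * 100
rate_used = 13.7, rate_fresh = 55.9
= (13.7 / 55.9) * 100
= 0.2451 * 100 = 24.51

24.51 %


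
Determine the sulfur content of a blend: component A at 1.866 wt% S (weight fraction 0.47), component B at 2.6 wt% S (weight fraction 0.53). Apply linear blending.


Linear sulfur blending: S_blend = x1*S1 + x2*S2
Contribution 1: 0.47 * 1.866 = 0.87702 wt%
Contribution 2: 0.53 * 2.6 = 1.378 wt%
S_blend = 0.87702 + 1.378 = 2.25502

2.25502 wt%
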